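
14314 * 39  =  558246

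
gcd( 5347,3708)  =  1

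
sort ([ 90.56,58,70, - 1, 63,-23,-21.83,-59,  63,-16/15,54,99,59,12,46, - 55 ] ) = [ - 59 , - 55, - 23 , - 21.83, - 16/15, -1,12,46,54 , 58,  59,63, 63, 70,90.56 , 99] 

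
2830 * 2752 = 7788160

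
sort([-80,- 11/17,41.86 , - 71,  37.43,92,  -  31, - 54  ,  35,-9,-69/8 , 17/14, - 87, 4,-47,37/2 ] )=[-87,- 80, - 71,-54, - 47,-31,-9, - 69/8, - 11/17,17/14,4, 37/2,35,37.43, 41.86,92 ] 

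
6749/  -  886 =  - 6749/886 = - 7.62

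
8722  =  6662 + 2060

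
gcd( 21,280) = 7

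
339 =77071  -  76732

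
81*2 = 162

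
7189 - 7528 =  - 339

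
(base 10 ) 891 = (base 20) 24B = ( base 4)31323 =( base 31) sn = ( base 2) 1101111011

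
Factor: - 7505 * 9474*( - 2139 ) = 2^1* 3^2*5^1 * 19^1*23^1 *31^1* 79^1*1579^1 = 152087969430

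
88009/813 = 88009/813 = 108.25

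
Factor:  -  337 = - 337^1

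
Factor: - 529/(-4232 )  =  1/8  =  2^( - 3) 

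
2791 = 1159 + 1632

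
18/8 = 2  +  1/4 = 2.25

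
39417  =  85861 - 46444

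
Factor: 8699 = 8699^1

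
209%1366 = 209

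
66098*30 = 1982940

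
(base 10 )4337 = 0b1000011110001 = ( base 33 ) 3WE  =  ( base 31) 4fs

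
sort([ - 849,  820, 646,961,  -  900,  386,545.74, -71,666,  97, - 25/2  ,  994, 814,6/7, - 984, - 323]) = [ - 984 ,-900, - 849, - 323, - 71, - 25/2,6/7  ,  97 , 386, 545.74,  646, 666,814 , 820 , 961, 994]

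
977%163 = 162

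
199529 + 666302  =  865831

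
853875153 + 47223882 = 901099035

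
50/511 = 50/511  =  0.10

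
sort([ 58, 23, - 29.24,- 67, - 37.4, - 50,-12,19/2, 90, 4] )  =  [ - 67, - 50, - 37.4,-29.24, - 12,4, 19/2, 23, 58,90] 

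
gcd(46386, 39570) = 6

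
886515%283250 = 36765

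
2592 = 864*3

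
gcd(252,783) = 9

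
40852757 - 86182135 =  - 45329378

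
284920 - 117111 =167809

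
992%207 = 164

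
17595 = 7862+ 9733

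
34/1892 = 17/946 = 0.02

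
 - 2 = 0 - 2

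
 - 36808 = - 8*4601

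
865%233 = 166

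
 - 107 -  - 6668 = 6561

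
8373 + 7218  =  15591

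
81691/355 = 81691/355 = 230.12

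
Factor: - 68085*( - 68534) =4666137390 = 2^1 * 3^2*5^1*17^1*89^1*34267^1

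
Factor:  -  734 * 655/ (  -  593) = 480770/593 = 2^1*5^1*131^1*367^1*593^( -1)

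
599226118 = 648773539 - 49547421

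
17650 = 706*25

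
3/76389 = 1/25463 =0.00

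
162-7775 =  - 7613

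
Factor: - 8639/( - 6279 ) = 3^( - 1 )*7^( - 1)*  13^( - 1 ) * 23^( - 1 )*53^1*163^1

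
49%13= 10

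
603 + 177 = 780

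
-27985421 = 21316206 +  - 49301627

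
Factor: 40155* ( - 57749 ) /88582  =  -2^ ( - 1 )*3^1*5^1*13^( - 1)*17^1*43^1*79^1*2677^1*3407^( - 1)= - 2318911095/88582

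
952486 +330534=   1283020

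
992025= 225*4409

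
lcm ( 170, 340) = 340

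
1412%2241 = 1412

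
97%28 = 13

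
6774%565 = 559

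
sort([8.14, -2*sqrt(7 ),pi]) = [ -2*sqrt( 7),pi, 8.14] 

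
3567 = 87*41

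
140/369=140/369 =0.38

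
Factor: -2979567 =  - 3^2*331063^1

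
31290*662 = 20713980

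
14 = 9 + 5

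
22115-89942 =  - 67827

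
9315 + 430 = 9745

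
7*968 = 6776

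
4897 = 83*59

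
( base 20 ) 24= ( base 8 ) 54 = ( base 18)28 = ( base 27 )1h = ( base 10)44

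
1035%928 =107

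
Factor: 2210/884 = 5/2 = 2^( - 1)*5^1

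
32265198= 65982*489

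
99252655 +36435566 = 135688221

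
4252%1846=560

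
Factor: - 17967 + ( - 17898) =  - 35865 = -3^2*5^1*797^1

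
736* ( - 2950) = -2171200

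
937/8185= 937/8185=0.11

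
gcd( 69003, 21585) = 3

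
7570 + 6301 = 13871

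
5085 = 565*9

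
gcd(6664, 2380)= 476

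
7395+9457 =16852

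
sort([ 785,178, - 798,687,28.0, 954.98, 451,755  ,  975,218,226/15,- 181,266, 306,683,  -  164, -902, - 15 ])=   [ - 902,-798, - 181,  -  164,- 15, 226/15,28.0,178,218,266,  306, 451, 683,687, 755,  785, 954.98,975 ] 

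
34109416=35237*968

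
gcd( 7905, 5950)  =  85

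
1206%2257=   1206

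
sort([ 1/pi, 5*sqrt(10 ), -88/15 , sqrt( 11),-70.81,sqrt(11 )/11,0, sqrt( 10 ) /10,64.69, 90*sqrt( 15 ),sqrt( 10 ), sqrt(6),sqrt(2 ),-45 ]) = [-70.81, - 45, - 88/15 , 0, sqrt( 11)/11, sqrt ( 10 ) /10, 1/pi , sqrt(2),sqrt(6 ),sqrt(10 ),sqrt( 11 ), 5*sqrt( 10),64.69 , 90*sqrt(15 ) ] 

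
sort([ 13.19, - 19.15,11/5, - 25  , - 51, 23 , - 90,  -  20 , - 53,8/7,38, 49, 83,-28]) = [ - 90, - 53,-51, - 28, -25, - 20, - 19.15, 8/7, 11/5, 13.19, 23,38,49, 83]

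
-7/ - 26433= 7/26433 = 0.00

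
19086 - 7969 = 11117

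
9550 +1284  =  10834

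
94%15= 4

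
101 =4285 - 4184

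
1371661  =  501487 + 870174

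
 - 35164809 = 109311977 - 144476786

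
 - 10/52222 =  - 5/26111 = - 0.00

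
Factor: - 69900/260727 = - 100/373  =  -  2^2*5^2 * 373^( - 1) 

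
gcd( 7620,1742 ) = 2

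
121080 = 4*30270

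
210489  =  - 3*( - 70163 ) 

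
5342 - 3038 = 2304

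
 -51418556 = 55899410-107317966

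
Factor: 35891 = 19^1*1889^1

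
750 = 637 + 113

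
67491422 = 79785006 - 12293584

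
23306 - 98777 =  - 75471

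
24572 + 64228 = 88800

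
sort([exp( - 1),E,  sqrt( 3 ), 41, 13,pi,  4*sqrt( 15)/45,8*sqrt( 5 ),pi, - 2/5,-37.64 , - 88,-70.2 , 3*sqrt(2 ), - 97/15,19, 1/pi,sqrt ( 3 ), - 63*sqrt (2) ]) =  [ - 63*sqrt( 2 ), - 88, - 70.2,-37.64, - 97/15,  -  2/5,1/pi , 4  *sqrt( 15)/45,exp(-1), sqrt(3 ),sqrt( 3),E, pi,pi,3 * sqrt( 2) , 13,  8*sqrt( 5 ), 19,41 ]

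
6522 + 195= 6717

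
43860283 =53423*821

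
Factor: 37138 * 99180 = 3683346840 = 2^3 *3^2 * 5^1*19^1*29^1 * 31^1*599^1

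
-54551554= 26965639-81517193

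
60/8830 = 6/883 = 0.01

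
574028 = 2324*247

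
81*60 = 4860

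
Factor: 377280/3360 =786/7 = 2^1*3^1*7^(-1)*131^1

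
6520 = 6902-382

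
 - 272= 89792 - 90064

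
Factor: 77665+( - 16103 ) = 2^1*30781^1 =61562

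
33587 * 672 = 22570464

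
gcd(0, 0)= 0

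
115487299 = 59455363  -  - 56031936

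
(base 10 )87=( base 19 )4b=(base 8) 127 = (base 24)3f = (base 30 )2R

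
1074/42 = 25+4/7=25.57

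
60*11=660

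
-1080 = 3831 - 4911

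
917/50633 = 917/50633 = 0.02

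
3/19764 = 1/6588 = 0.00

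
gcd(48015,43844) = 97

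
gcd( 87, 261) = 87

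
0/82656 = 0 = 0.00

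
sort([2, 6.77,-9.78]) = [ - 9.78  ,  2, 6.77 ] 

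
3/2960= 3/2960 = 0.00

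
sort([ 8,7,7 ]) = [ 7, 7 , 8 ] 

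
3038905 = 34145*89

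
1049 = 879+170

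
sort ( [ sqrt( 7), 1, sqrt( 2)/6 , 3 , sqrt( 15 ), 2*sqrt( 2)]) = [ sqrt(2)/6  ,  1, sqrt(7), 2*sqrt( 2 ), 3,sqrt( 15) ] 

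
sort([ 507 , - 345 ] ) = [ - 345,507] 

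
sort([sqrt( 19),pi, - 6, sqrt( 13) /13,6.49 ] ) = [ - 6,  sqrt( 13 ) /13, pi, sqrt ( 19),  6.49] 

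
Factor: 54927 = 3^2 * 17^1*359^1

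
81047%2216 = 1271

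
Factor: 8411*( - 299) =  - 13^2*  23^1*647^1 = -2514889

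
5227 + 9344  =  14571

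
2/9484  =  1/4742 = 0.00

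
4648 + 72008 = 76656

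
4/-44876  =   - 1/11219 = -0.00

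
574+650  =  1224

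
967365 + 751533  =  1718898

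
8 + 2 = 10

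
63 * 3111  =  195993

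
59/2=29  +  1/2 = 29.50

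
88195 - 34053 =54142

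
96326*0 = 0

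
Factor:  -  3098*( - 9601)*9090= 2^2* 3^2 * 5^1*101^1*1549^1 * 9601^1  =  270372032820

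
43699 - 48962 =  - 5263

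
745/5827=745/5827 = 0.13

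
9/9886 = 9/9886 = 0.00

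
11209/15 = 11209/15 = 747.27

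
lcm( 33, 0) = 0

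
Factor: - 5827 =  - 5827^1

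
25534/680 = 37 + 11/20 = 37.55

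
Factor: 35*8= 280 = 2^3 * 5^1*7^1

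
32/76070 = 16/38035 = 0.00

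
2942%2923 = 19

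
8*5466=43728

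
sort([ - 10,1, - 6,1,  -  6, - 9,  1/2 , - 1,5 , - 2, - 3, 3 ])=[ - 10, - 9, - 6, - 6,  -  3, - 2, - 1 , 1/2, 1,1,3,5 ]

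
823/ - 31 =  -27+ 14/31 = - 26.55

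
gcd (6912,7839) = 9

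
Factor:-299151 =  - 3^2*43^1*773^1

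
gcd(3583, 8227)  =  1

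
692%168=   20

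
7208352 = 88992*81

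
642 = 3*214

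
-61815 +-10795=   -  72610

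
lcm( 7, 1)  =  7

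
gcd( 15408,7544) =8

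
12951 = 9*1439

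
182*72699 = 13231218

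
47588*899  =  42781612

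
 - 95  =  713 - 808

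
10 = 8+2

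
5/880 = 1/176= 0.01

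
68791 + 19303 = 88094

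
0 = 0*16178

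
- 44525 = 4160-48685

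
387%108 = 63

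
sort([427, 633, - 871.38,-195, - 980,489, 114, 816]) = [ - 980, - 871.38, - 195, 114, 427, 489,633, 816] 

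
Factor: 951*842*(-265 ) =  -212196630 =-2^1*3^1 * 5^1 * 53^1*317^1 * 421^1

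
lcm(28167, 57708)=2366028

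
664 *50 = 33200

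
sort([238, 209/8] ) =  [209/8,238 ]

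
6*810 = 4860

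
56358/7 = 56358/7 = 8051.14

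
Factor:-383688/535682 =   -  2^2*3^2 * 7^( - 1) * 73^2*83^( - 1)*461^( - 1)  =  - 191844/267841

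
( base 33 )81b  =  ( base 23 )gcg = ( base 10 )8756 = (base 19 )154G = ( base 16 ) 2234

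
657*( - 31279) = -20550303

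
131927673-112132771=19794902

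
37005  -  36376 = 629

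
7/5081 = 7/5081 = 0.00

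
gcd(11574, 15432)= 3858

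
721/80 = 9 + 1/80 = 9.01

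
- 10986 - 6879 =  - 17865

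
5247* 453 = 2376891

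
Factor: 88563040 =2^5 * 5^1*47^1*11777^1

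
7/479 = 7/479 = 0.01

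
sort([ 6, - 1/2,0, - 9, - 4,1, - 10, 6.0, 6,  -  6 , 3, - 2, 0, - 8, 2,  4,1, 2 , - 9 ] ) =[-10,- 9, - 9, - 8,-6, - 4, - 2, - 1/2,  0,0,1,1 , 2,2 , 3, 4, 6, 6.0,  6 ]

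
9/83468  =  9/83468 = 0.00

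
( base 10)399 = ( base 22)i3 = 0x18F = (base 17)168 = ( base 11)333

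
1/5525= 1/5525 = 0.00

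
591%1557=591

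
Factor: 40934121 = 3^1*1009^1 * 13523^1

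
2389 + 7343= 9732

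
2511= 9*279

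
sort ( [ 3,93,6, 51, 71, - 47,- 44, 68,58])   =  [ - 47,-44, 3,6, 51, 58 , 68,  71,93]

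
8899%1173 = 688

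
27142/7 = 3877+3/7 =3877.43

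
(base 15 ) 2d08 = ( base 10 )9683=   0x25d3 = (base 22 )K03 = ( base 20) 1443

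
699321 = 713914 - 14593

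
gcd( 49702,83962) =2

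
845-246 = 599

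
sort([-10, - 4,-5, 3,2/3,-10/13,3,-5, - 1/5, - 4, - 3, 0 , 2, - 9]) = [ - 10, - 9, - 5,-5, - 4, - 4,-3, - 10/13,- 1/5, 0,2/3,2, 3, 3 ]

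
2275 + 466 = 2741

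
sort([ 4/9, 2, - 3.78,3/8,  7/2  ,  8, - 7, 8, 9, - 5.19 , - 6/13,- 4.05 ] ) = [ - 7, - 5.19, - 4.05, - 3.78 ,-6/13, 3/8 , 4/9,2, 7/2,8,8 , 9]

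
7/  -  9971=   -  1 +9964/9971 = - 0.00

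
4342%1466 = 1410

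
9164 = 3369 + 5795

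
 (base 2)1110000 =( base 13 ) 88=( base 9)134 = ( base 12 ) 94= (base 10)112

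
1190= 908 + 282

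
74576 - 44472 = 30104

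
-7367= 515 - 7882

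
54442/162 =27221/81 =336.06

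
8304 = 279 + 8025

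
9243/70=9243/70 = 132.04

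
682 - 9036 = - 8354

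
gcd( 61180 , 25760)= 3220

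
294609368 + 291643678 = 586253046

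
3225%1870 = 1355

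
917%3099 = 917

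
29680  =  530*56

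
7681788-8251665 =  - 569877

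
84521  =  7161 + 77360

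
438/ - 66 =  - 73/11 = - 6.64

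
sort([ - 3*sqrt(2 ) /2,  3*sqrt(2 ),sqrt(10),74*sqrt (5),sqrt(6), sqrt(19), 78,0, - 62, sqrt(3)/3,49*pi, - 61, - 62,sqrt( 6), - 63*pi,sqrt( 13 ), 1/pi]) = [  -  63*pi, - 62, - 62,-61, - 3*sqrt(2)/2, 0, 1/pi,  sqrt(3 ) /3,  sqrt(  6 ),sqrt ( 6),sqrt(10 ),sqrt(13 ),3*sqrt( 2),sqrt(19),78, 49*pi,74*sqrt(5 ) ] 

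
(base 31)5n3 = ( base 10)5521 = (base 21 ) caj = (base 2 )1010110010001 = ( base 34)4qd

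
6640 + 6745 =13385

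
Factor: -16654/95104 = -8327/47552 = -2^(-6)*11^1 * 743^( - 1)*757^1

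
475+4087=4562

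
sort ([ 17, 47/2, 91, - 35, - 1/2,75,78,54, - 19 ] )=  [ - 35 , - 19,  -  1/2, 17 , 47/2,54,75 , 78,91 ]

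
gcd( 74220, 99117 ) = 3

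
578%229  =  120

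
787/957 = 787/957  =  0.82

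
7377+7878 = 15255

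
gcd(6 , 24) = 6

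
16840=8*2105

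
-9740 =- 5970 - 3770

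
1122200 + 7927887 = 9050087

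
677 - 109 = 568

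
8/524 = 2/131 = 0.02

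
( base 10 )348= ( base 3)110220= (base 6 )1340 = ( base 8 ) 534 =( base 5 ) 2343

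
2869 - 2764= 105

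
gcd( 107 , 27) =1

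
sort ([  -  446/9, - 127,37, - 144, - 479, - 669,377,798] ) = [  -  669,-479, - 144, - 127, - 446/9,37,  377,798 ] 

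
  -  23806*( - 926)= 22044356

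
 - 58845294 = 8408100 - 67253394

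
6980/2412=1745/603 = 2.89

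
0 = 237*0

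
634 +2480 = 3114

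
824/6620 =206/1655 = 0.12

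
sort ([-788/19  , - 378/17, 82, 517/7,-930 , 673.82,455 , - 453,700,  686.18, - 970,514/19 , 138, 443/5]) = [ - 970 ,-930,  -  453, - 788/19, - 378/17 , 514/19, 517/7, 82, 443/5, 138,  455,673.82,  686.18, 700 ] 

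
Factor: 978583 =547^1*1789^1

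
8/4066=4/2033 = 0.00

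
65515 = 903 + 64612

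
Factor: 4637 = 4637^1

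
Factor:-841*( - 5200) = 4373200 = 2^4*5^2*13^1*29^2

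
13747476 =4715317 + 9032159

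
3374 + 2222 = 5596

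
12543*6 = 75258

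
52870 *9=475830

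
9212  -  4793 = 4419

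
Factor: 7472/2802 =2^3*3^( - 1) =8/3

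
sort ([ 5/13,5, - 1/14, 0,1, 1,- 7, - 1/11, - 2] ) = [ - 7, - 2 , - 1/11, - 1/14,0  ,  5/13,  1 , 1,5]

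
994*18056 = 17947664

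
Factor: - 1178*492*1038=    - 2^4*3^2*19^1*31^1*41^1*173^1 = -601599888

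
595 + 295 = 890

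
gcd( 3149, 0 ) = 3149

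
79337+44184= 123521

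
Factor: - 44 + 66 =22 = 2^1*11^1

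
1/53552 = 1/53552=0.00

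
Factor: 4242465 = 3^2*5^1 * 23^1  *  4099^1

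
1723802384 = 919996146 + 803806238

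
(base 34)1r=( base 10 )61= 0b111101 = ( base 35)1Q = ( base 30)21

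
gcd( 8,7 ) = 1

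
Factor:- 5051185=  - 5^1*1010237^1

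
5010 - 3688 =1322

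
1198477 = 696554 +501923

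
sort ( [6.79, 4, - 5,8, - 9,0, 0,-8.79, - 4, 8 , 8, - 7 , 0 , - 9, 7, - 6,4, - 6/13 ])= [ - 9,- 9, - 8.79, - 7,  -  6, - 5, - 4 ,  -  6/13 , 0,0,0, 4, 4, 6.79  ,  7,  8 , 8, 8] 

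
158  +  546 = 704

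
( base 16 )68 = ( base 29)3H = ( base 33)35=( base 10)104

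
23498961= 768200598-744701637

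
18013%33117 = 18013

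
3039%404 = 211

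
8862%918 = 600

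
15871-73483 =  - 57612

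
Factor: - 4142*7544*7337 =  - 229261058576 = - 2^4*11^1*19^1*23^2*29^1*41^1*109^1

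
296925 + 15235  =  312160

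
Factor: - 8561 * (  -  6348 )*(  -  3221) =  - 175045979388= -  2^2 * 3^1* 7^1*23^2*1223^1*3221^1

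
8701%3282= 2137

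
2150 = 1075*2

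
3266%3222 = 44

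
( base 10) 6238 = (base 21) e31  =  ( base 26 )95O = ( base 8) 14136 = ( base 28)7qm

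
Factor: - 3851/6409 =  - 13^( - 1)*17^(-1 )*29^( - 1 ) *3851^1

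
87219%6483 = 2940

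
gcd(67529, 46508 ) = 77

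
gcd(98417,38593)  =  1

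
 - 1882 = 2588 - 4470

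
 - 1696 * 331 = -561376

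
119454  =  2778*43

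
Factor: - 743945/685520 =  - 2^(  -  4) * 11^(  -  1)*191^1  =  - 191/176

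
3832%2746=1086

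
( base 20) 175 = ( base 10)545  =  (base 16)221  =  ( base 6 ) 2305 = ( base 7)1406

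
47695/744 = 47695/744 = 64.11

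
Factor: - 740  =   - 2^2* 5^1*37^1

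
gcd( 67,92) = 1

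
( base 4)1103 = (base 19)47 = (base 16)53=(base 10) 83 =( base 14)5D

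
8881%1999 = 885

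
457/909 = 457/909 = 0.50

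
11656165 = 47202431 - 35546266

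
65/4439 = 65/4439 =0.01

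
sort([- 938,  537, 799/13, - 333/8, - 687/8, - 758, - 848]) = [ - 938, - 848, - 758, - 687/8, - 333/8 , 799/13,537]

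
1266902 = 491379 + 775523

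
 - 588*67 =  - 39396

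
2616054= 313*8358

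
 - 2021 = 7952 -9973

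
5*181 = 905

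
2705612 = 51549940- 48844328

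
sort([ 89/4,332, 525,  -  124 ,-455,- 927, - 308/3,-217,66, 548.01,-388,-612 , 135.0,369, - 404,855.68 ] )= [-927, - 612,-455,-404,-388, - 217, - 124,-308/3,89/4,66,135.0 , 332,369, 525,548.01, 855.68]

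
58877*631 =37151387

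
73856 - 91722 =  - 17866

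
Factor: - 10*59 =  - 2^1*5^1*59^1 = - 590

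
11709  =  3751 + 7958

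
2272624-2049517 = 223107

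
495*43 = 21285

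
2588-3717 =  - 1129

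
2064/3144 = 86/131 = 0.66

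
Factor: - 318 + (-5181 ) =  - 5499  =  - 3^2 * 13^1*47^1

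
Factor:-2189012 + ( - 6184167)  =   -103^1*81293^1 = - 8373179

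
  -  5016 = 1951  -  6967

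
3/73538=3/73538 = 0.00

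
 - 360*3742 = - 1347120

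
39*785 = 30615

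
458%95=78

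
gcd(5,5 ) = 5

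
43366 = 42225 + 1141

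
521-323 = 198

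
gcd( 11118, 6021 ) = 3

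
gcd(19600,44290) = 10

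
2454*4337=10642998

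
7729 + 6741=14470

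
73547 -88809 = - 15262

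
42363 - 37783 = 4580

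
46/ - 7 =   -  7 + 3/7 = - 6.57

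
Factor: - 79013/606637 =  - 121/929 = - 11^2 * 929^( - 1 ) 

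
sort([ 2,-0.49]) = [  -  0.49, 2]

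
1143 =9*127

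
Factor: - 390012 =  - 2^2*3^1*7^1*4643^1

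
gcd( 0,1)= 1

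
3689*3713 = 13697257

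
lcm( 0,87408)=0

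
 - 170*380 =-64600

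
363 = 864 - 501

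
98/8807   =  98/8807= 0.01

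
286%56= 6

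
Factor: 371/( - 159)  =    -  7/3=- 3^ ( - 1) * 7^1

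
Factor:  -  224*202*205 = -2^6 *5^1 * 7^1 * 41^1*101^1 = - 9275840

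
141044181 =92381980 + 48662201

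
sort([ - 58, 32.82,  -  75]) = [ - 75,-58,  32.82]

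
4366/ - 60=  - 2183/30 = - 72.77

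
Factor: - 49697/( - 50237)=11^ ( - 1)*4567^( - 1)*49697^1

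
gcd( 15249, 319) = 1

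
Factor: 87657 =3^1*61^1*479^1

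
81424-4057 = 77367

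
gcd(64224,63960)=24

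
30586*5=152930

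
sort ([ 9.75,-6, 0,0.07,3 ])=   [-6,0, 0.07,3,9.75]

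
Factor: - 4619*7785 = -35958915 = - 3^2*5^1*31^1*149^1*173^1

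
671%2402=671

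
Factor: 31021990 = 2^1*5^1*3102199^1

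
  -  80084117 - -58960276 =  - 21123841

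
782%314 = 154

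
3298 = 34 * 97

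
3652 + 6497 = 10149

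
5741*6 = 34446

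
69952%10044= 9688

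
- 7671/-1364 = 5 + 851/1364 =5.62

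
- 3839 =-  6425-  -  2586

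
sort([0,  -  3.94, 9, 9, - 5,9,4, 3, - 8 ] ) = [ - 8, - 5, - 3.94, 0,3, 4, 9,9, 9]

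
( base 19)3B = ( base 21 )35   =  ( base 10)68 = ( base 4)1010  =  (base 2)1000100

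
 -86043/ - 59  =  86043/59 =1458.36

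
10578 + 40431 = 51009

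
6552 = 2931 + 3621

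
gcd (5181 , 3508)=1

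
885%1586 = 885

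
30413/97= 30413/97 = 313.54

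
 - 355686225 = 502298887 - 857985112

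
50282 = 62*811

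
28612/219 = 130+142/219 = 130.65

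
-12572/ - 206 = 61 + 3/103 = 61.03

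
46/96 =23/48 = 0.48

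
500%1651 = 500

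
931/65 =931/65 = 14.32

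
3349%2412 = 937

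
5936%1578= 1202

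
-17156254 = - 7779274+  -  9376980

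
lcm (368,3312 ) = 3312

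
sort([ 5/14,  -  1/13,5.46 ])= [ -1/13,5/14,5.46]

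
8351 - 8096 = 255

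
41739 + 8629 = 50368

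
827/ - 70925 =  - 827/70925 = - 0.01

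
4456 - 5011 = -555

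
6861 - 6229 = 632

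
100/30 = 10/3= 3.33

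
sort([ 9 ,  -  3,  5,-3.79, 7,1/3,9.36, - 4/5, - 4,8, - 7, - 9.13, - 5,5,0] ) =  [ - 9.13, - 7, - 5, - 4, - 3.79, -3, - 4/5,0,1/3, 5, 5, 7,8,9, 9.36 ]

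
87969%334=127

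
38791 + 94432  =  133223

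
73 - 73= 0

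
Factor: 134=2^1*67^1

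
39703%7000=4703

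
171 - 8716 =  - 8545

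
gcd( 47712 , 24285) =3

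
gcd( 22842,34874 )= 94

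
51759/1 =51759 = 51759.00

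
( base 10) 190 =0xBE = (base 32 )5u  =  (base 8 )276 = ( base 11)163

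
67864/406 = 33932/203= 167.15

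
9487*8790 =83390730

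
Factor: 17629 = 17^2*61^1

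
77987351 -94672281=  - 16684930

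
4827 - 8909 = - 4082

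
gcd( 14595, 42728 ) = 7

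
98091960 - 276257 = 97815703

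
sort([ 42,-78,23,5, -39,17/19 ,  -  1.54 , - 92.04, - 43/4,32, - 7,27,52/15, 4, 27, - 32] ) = [ - 92.04, - 78, - 39, - 32, - 43/4, - 7, - 1.54,17/19, 52/15,4, 5,23,27,27,32,42]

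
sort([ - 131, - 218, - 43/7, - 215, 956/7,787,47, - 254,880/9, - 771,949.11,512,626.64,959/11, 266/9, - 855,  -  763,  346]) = [ - 855, - 771,  -  763, - 254, - 218, - 215, - 131, - 43/7,  266/9,47,959/11,880/9,956/7,346,512,626.64  ,  787,949.11]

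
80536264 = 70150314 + 10385950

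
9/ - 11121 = -1 + 3704/3707=-0.00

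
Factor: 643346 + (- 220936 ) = 422410 = 2^1 * 5^1*53^1*797^1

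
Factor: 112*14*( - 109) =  - 170912 =-  2^5*7^2*109^1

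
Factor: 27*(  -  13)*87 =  - 3^4*13^1*29^1 = - 30537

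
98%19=3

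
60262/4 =30131/2 = 15065.50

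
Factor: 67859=11^1*31^1*199^1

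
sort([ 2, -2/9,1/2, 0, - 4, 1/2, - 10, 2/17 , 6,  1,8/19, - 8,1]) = [-10,  -  8, - 4 , - 2/9,  0, 2/17, 8/19, 1/2, 1/2, 1, 1, 2,6 ] 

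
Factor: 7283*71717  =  522314911 =29^1 * 2473^1*7283^1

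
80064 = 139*576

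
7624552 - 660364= 6964188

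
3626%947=785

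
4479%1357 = 408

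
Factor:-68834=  - 2^1*127^1 * 271^1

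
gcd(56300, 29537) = 1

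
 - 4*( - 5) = 20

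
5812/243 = 5812/243 = 23.92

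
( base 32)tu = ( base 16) 3be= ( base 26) 1am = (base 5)12313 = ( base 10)958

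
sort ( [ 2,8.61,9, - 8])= [ - 8,2, 8.61, 9]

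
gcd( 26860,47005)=6715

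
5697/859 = 6 + 543/859= 6.63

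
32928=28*1176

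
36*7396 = 266256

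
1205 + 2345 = 3550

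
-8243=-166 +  - 8077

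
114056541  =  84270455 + 29786086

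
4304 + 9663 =13967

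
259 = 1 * 259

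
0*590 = 0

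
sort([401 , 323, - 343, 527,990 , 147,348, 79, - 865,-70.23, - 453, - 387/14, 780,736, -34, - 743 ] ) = [-865, - 743,-453, - 343 , - 70.23, - 34,-387/14, 79,147, 323,348,401, 527, 736, 780,990 ] 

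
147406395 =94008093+53398302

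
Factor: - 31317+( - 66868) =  - 5^1*73^1*269^1 = - 98185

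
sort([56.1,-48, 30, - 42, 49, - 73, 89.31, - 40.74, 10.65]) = [-73, - 48, - 42,- 40.74,10.65,  30 , 49,  56.1, 89.31] 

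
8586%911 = 387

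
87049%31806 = 23437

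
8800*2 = 17600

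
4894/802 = 6+41/401 = 6.10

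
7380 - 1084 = 6296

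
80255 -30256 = 49999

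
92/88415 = 92/88415 = 0.00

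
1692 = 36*47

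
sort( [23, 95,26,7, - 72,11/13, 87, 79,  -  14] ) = [ -72 , - 14, 11/13,7, 23, 26, 79, 87,95]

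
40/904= 5/113 = 0.04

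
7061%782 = 23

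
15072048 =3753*4016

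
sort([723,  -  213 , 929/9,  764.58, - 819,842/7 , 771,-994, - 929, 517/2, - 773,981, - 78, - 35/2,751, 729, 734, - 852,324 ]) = [  -  994 ,-929, - 852, - 819, - 773 , - 213, - 78, - 35/2, 929/9 , 842/7,517/2, 324, 723, 729, 734,751,764.58 , 771,981 ]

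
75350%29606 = 16138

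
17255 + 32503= 49758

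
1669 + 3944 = 5613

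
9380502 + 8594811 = 17975313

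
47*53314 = 2505758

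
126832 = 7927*16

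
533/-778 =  - 533/778 = -0.69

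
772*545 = 420740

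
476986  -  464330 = 12656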